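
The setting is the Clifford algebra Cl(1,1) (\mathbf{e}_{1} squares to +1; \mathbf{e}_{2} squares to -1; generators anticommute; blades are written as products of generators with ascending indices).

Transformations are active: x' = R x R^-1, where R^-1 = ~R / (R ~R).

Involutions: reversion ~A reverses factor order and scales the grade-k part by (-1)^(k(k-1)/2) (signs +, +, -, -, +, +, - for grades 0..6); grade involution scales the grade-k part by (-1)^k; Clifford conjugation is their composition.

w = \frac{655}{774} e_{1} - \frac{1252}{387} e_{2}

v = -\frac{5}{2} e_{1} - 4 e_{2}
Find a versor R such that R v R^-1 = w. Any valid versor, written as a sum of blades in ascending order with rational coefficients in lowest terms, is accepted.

Key observation: q(v) = q(w) = -\frac{39}{4} (sandwiches preserve the norm), so R = v + w = -\frac{640}{387} e_{1} - \frac{2800}{387} e_{2} works whenever it is invertible — the component of v along it is kept and (v - w)/2 reverses, sending v to w.
Answer: -\frac{640}{387} e_{1} - \frac{2800}{387} e_{2}


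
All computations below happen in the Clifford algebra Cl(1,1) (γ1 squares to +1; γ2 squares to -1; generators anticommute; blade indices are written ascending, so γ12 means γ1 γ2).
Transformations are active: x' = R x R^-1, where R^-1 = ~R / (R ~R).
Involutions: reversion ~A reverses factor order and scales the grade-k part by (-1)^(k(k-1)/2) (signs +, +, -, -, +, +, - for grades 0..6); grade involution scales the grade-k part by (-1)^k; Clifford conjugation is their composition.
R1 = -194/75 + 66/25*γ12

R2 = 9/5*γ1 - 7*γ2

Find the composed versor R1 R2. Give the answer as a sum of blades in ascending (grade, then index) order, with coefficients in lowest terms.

Distribute over the terms of R1 (each basis-blade product reordered to ascending indices, repeated generators contracted through their squares):
(-194/75) R2 = -582/125*γ1 + 1358/75*γ2
(66/25*γ12) R2 = 462/25*γ1 - 594/125*γ2
Summing the partial products and collecting blades:
Answer: 1728/125*γ1 + 5008/375*γ2


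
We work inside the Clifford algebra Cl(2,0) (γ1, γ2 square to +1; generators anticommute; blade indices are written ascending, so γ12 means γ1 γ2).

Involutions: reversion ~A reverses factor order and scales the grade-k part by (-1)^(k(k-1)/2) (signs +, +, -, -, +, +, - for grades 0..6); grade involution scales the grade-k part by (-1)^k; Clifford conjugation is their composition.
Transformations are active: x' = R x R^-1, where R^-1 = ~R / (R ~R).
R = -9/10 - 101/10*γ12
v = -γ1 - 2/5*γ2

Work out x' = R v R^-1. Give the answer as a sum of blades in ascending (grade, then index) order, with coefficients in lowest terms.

~R = -9/10 + 101/10*γ12, and R ~R = 5141/50, so R^-1 = ~R / (5141/50).
R v = 247/50*γ1 - 487/50*γ2
Answer: 23482/25705*γ1 + 2933/5141*γ2


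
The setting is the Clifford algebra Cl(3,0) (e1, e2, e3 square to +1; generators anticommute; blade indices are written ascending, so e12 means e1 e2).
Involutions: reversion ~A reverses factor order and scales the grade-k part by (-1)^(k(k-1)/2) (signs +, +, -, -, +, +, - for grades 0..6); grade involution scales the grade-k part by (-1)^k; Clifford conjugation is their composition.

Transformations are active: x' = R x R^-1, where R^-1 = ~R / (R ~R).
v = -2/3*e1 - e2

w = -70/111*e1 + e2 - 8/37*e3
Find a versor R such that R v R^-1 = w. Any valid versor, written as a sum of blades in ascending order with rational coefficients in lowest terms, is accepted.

A norm check does it: q(v) = q(w) = 13/9, hence R = v + w = -48/37*e1 - 8/37*e3 realises the map — parallel part kept, (v - w)/2 negated, v carried to w.
Answer: -48/37*e1 - 8/37*e3


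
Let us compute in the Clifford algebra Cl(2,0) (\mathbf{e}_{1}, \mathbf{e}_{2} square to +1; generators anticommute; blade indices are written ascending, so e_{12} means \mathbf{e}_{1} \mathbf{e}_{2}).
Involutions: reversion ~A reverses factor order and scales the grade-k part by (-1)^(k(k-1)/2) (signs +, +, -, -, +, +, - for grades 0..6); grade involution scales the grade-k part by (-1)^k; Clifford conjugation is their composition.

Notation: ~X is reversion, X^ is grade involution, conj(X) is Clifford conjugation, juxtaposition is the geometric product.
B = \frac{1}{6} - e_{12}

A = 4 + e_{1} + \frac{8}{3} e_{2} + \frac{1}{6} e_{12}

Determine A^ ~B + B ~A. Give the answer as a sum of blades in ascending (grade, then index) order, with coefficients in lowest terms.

first term: \frac{1}{2} + \frac{5}{2} e_{1} - \frac{13}{9} e_{2} + \frac{145}{36} e_{12}
second term: \frac{1}{2} - \frac{5}{2} e_{1} + \frac{13}{9} e_{2} - \frac{145}{36} e_{12}
Answer: 1


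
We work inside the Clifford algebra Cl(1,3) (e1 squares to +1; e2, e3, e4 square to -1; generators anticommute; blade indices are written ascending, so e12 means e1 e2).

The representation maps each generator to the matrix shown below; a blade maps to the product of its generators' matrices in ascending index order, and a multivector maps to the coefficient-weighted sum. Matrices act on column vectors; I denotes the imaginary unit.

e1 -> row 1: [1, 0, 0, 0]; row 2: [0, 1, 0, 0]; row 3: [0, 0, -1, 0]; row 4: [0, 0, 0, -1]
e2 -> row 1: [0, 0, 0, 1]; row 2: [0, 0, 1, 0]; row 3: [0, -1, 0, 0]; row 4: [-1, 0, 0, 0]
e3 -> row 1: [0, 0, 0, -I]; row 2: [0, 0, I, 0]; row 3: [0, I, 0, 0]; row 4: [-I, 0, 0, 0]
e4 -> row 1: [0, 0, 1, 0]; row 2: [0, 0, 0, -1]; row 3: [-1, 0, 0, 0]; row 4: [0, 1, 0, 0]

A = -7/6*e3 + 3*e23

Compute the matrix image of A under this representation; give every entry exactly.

Bivector images (products of the table entries): rho(e23) = rho(e2)rho(e3) = row 1: [-I, 0, 0, 0]; row 2: [0, I, 0, 0]; row 3: [0, 0, -I, 0]; row 4: [0, 0, 0, I].
M = (-7/6)*rho(e3) + (3)*rho(e23), summed entrywise:
Answer: row 1: [-3*I, 0, 0, 7*I/6]; row 2: [0, 3*I, -7*I/6, 0]; row 3: [0, -7*I/6, -3*I, 0]; row 4: [7*I/6, 0, 0, 3*I]


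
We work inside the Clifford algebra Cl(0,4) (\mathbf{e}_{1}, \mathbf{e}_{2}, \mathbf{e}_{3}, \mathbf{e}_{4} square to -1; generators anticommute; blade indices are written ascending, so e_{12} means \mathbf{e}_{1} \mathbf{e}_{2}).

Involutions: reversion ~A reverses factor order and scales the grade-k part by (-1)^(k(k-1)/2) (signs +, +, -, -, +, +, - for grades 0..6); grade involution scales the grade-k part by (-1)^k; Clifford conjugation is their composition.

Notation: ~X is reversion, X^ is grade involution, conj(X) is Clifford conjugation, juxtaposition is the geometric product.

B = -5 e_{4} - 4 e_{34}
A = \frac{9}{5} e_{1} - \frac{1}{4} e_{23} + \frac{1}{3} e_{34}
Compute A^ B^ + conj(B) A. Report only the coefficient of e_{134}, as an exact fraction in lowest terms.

first term: \frac{4}{3} - \frac{5}{3} e_{3} - 9 e_{14} - e_{24} + \frac{36}{5} e_{134} - \frac{5}{4} e_{234}
second term: -\frac{4}{3} + \frac{5}{3} e_{3} - 9 e_{14} - e_{24} + \frac{36}{5} e_{134} - \frac{5}{4} e_{234}
Answer: \frac{72}{5}


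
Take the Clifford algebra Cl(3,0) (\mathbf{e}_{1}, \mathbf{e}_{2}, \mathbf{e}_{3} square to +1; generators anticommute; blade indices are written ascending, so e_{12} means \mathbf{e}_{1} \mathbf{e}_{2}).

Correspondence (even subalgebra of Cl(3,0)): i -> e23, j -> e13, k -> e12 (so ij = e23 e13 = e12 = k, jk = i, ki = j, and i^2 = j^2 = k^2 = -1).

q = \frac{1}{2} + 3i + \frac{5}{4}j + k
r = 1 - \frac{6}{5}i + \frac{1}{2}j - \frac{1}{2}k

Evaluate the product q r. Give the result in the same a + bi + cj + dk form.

In blades: q = \frac{1}{2} + e_{12} + \frac{5}{4} e_{13} + 3 e_{23}, r = 1 - \frac{1}{2} e_{12} + \frac{1}{2} e_{13} - \frac{6}{5} e_{23}.
Distribute q over r term by term (generator squares from the signature, products reordered to ascending indices): (\frac{1}{2})*r = \frac{1}{2} - \frac{1}{4} e_{12} + \frac{1}{4} e_{13} - \frac{3}{5} e_{23}; (e_{12})*r = \frac{1}{2} + e_{12} - \frac{6}{5} e_{13} - \frac{1}{2} e_{23}; (\frac{5}{4} e_{13})*r = -\frac{5}{8} + \frac{3}{2} e_{12} + \frac{5}{4} e_{13} - \frac{5}{8} e_{23}; (3 e_{23})*r = \frac{18}{5} + \frac{3}{2} e_{12} + \frac{3}{2} e_{13} + 3 e_{23}.
Sum: \frac{159}{40} + \frac{15}{4} e_{12} + \frac{9}{5} e_{13} + \frac{51}{40} e_{23}; translating back through the correspondence:
Answer: \frac{159}{40} + \frac{51}{40}i + \frac{9}{5}j + \frac{15}{4}k


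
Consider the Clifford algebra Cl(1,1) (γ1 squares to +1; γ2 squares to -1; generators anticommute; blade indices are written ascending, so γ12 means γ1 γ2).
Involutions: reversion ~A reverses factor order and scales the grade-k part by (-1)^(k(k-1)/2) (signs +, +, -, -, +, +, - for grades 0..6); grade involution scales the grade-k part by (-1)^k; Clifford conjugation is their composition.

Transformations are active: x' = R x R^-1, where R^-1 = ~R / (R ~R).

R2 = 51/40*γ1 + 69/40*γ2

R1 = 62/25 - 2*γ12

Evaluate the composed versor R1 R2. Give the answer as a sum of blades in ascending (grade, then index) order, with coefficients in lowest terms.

Distribute over the terms of R1 (each basis-blade product reordered to ascending indices, repeated generators contracted through their squares):
(62/25) R2 = 1581/500*γ1 + 2139/500*γ2
(-2*γ12) R2 = 69/20*γ1 + 51/20*γ2
Summing the partial products and collecting blades:
Answer: 1653/250*γ1 + 1707/250*γ2


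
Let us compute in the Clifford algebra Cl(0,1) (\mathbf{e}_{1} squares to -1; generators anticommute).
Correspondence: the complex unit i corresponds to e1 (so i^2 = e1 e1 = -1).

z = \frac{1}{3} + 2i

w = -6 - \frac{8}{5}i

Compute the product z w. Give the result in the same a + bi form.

In blades: z = \frac{1}{3} + 2 e_{1}, w = -6 - \frac{8}{5} e_{1}.
Distribute z over w term by term (generator squares from the signature, products reordered to ascending indices): (\frac{1}{3})*w = -2 - \frac{8}{15} e_{1}; (2 e_{1})*w = \frac{16}{5} - 12 e_{1}.
Sum: \frac{6}{5} - \frac{188}{15} e_{1}; translating back through the correspondence:
Answer: \frac{6}{5} - \frac{188}{15}i


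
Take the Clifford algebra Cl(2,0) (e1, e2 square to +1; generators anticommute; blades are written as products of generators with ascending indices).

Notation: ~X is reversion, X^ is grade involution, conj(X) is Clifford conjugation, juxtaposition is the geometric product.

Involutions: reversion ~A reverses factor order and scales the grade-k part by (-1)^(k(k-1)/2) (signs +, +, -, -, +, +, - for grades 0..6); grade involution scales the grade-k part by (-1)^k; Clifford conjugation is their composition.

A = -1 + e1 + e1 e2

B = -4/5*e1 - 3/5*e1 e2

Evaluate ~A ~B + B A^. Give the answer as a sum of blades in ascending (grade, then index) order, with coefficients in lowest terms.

first term: -1/5 + 4/5*e1 - 1/5*e2 - 3/5*e1 e2
second term: 7/5 + 4/5*e1 - 7/5*e2 + 3/5*e1 e2
Answer: 6/5 + 8/5*e1 - 8/5*e2


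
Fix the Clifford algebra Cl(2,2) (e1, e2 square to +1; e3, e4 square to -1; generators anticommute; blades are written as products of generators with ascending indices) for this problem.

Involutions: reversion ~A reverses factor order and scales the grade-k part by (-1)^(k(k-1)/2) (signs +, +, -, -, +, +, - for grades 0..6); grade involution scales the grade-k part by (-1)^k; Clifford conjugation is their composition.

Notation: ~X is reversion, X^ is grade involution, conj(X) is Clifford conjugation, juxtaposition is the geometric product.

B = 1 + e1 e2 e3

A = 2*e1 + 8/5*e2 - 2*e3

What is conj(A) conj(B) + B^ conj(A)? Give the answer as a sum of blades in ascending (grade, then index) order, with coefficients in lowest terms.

first term: -2*e1 - 8/5*e2 + 2*e3 - 2*e1 e2 + 8/5*e1 e3 - 2*e2 e3
second term: -2*e1 - 8/5*e2 + 2*e3 + 2*e1 e2 - 8/5*e1 e3 + 2*e2 e3
Answer: -4*e1 - 16/5*e2 + 4*e3


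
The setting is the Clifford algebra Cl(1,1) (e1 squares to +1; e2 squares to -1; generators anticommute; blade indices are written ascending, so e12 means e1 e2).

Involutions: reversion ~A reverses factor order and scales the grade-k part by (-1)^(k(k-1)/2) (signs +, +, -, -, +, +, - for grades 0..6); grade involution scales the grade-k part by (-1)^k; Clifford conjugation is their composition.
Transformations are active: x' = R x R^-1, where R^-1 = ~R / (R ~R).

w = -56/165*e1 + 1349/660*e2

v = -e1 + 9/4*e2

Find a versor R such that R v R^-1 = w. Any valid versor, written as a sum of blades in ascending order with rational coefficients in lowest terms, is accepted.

Since q(v) = q(w) = -65/16, the sum R = v + w = -221/165*e1 + 1417/330*e2 does the job whenever invertible.
Answer: -221/165*e1 + 1417/330*e2


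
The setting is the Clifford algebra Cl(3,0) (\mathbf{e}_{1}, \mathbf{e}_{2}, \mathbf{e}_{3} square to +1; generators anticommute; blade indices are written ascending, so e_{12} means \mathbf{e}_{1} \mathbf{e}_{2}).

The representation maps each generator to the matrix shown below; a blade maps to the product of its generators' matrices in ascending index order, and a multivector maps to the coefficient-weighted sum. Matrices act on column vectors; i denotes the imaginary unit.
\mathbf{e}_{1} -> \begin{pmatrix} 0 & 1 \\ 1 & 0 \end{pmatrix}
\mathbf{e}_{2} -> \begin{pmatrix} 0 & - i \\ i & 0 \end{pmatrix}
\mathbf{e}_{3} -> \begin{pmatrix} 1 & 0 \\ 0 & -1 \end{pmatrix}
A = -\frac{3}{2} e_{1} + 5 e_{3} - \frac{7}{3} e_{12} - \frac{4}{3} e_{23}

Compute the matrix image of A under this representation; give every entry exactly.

Bivector images (products of the table entries): rho(e_{12}) = rho(\mathbf{e}_{1})rho(\mathbf{e}_{2}) = \begin{pmatrix} i & 0 \\ 0 & - i \end{pmatrix}; rho(e_{23}) = rho(\mathbf{e}_{2})rho(\mathbf{e}_{3}) = \begin{pmatrix} 0 & i \\ i & 0 \end{pmatrix}.
M = (-\frac{3}{2})*rho(e_{1}) + (5)*rho(e_{3}) + (-\frac{7}{3})*rho(e_{12}) + (-\frac{4}{3})*rho(e_{23}), summed entrywise:
Answer: \begin{pmatrix} 5 - \frac{7 i}{3} & - \frac{3}{2} - \frac{4 i}{3} \\ - \frac{3}{2} - \frac{4 i}{3} & -5 + \frac{7 i}{3} \end{pmatrix}


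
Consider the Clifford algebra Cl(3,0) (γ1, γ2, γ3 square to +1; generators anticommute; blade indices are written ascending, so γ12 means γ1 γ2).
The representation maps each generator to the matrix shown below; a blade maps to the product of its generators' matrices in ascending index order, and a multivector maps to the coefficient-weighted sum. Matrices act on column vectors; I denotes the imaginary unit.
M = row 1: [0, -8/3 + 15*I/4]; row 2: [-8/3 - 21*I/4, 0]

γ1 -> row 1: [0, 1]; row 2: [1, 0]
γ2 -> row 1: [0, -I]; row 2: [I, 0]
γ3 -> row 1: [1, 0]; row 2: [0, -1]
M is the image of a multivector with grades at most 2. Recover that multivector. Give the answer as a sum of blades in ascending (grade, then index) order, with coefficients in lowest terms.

Method: 1, rho(γ1), rho(γ2), rho(γ3) form a trace-orthogonal basis of the 2x2 complex matrices (tr(X Y) = 2 if X = Y, else 0), so M = m0*1 + m1*rho(γ1) + m2*rho(γ2) + m3*rho(γ3) with m0 = tr(M)/2 = 0, m1 = tr(M rho(γ1))/2 = -8/3 - 3*I/4, m2 = tr(M rho(γ2))/2 = -9/2, m3 = tr(M rho(γ3))/2 = 0.
Multiplying table entries, the bivector images are rho(γ12) = I*rho(γ3), rho(γ13) = -I*rho(γ2), rho(γ23) = I*rho(γ1); with real blade coefficients the real parts of m0..m3 are the coefficients of 1, γ1, γ2, γ3 and the imaginary parts give the bivectors (γ23: Im m1, γ13: -Im m2, γ12: Im m3).
Answer: -8/3*γ1 - 9/2*γ2 - 3/4*γ23


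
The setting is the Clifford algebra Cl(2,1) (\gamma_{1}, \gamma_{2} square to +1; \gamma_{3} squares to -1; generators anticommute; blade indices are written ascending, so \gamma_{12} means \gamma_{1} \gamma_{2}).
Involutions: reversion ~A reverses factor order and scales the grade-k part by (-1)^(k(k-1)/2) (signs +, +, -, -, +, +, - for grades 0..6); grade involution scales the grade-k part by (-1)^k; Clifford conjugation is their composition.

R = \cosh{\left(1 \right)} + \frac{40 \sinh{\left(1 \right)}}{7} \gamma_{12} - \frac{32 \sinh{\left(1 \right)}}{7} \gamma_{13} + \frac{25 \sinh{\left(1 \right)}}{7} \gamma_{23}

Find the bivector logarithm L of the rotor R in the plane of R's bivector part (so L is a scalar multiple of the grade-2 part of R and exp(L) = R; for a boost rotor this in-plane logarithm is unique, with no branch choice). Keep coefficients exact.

The scalar part of R is \cosh{\left(1 \right)}, which determines |rapidity| via cosh; the sign lives in the bivector part, and pairing them (bivector part over sinh of the rapidity = the plane) gives the unique in-plane L = rapidity * plane.
Concretely: cosh(rapidity) = \cosh{\left(1 \right)} gives rapidity = ±1, and since rapidity/sinh(rapidity) is even the sign is immaterial: L = (rapidity/sinh(rapidity)) * <R>_2 = (\frac{1}{\sinh{\left(1 \right)}}) * <R>_2.
Answer: \frac{40}{7} \gamma_{12} - \frac{32}{7} \gamma_{13} + \frac{25}{7} \gamma_{23}


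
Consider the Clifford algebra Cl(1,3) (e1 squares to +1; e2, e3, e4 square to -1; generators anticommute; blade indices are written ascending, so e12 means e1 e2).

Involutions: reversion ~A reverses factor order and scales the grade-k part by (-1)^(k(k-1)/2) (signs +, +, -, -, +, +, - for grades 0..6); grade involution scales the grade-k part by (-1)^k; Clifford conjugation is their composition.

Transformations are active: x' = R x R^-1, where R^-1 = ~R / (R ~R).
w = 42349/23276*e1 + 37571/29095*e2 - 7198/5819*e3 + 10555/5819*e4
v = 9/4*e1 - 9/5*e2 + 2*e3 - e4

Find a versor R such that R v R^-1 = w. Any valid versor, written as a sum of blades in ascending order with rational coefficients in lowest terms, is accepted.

Key observation: q(v) = q(w) = -1271/400 (sandwiches preserve the norm), so R = v + w = 23680/5819*e1 - 2960/5819*e2 + 4440/5819*e3 + 4736/5819*e4 works whenever it is invertible — the component of v along it is kept and (v - w)/2 reverses, sending v to w.
Answer: 23680/5819*e1 - 2960/5819*e2 + 4440/5819*e3 + 4736/5819*e4


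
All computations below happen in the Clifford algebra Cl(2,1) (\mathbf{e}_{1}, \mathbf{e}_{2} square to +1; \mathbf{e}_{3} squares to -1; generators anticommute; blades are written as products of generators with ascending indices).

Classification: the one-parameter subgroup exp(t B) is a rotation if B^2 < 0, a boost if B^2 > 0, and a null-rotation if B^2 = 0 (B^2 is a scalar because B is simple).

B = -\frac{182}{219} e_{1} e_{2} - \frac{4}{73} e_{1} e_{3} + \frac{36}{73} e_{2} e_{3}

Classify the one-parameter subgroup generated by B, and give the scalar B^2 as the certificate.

B^2 term by term: the squares give (-\frac{182}{219})^2*(e_{1} e_{2})^2 + (-\frac{4}{73})^2*(e_{1} e_{3})^2 + (\frac{36}{73})^2*(e_{2} e_{3})^2 = \frac{33124}{47961}*(-1) + \frac{16}{5329}*(+1) + \frac{1296}{5329}*(+1) = -\frac{4}{9} (each basis 2-blade squares to minus the product of its generators' squares); cross terms between blades sharing an index anticommute and cancel. So B^2 = -\frac{4}{9}.
Answer: rotation, certificate B^2 = -\frac{4}{9}. Why this suffices: the scalar -\frac{4}{9} survives any versor conjugation, so its sign alone determines the class however B is presented.


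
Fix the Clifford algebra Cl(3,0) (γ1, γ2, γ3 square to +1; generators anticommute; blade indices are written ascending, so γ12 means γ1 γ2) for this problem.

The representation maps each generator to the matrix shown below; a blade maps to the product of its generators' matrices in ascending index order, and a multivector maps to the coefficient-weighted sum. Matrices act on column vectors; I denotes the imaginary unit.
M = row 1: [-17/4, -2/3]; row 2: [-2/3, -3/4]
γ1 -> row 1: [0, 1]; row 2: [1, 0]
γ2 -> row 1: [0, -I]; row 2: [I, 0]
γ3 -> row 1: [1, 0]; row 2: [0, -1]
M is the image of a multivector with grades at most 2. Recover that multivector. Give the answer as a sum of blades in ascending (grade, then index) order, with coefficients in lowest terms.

Method: 1, rho(γ1), rho(γ2), rho(γ3) form a trace-orthogonal basis of the 2x2 complex matrices (tr(X Y) = 2 if X = Y, else 0), so M = m0*1 + m1*rho(γ1) + m2*rho(γ2) + m3*rho(γ3) with m0 = tr(M)/2 = -5/2, m1 = tr(M rho(γ1))/2 = -2/3, m2 = tr(M rho(γ2))/2 = 0, m3 = tr(M rho(γ3))/2 = -7/4.
Multiplying table entries, the bivector images are rho(γ12) = I*rho(γ3), rho(γ13) = -I*rho(γ2), rho(γ23) = I*rho(γ1); with real blade coefficients the real parts of m0..m3 are the coefficients of 1, γ1, γ2, γ3 and the imaginary parts give the bivectors (γ23: Im m1, γ13: -Im m2, γ12: Im m3).
Answer: -5/2 - 2/3*γ1 - 7/4*γ3


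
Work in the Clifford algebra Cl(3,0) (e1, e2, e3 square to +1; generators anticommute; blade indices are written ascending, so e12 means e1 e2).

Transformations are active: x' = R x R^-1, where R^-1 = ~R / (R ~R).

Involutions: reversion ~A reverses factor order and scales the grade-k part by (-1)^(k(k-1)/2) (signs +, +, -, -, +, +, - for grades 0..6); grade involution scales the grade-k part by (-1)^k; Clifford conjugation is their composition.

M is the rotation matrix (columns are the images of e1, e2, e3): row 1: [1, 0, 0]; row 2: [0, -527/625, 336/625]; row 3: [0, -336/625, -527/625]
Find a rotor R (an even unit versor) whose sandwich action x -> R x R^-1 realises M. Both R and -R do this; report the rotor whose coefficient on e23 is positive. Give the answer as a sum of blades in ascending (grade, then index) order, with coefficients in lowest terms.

Method: write R = a + b12*e12 + b13*e13 + b23*e23 with a^2 + b12^2 + b13^2 + b23^2 = 1 (so R^-1 = ~R). Expanding the columns R e_j ~R gives tr M = 4a^2 - 1 and, from the antisymmetric part, M21 - M12 = -4a*b12, M13 - M31 = 4a*b13, M32 - M23 = -4a*b23.
Here tr M = -429/625, so a^2 = (1 + tr M)/4 = 49/625 and a = ±7/25. Taking a = 7/25: M21 - M12 = 0, M13 - M31 = 0, M32 - M23 = -672/625, giving b12 = 0, b13 = 0, b23 = 24/25, i.e. R = 7/25 + 24/25*e23.
Its e23 coefficient is already positive.
Answer: 7/25 + 24/25*e23. Why the constraint matters: R and -R act identically through the sandwich — M has trace -429/625 either way — so only the sign condition on e23 picks one of the two preimages.


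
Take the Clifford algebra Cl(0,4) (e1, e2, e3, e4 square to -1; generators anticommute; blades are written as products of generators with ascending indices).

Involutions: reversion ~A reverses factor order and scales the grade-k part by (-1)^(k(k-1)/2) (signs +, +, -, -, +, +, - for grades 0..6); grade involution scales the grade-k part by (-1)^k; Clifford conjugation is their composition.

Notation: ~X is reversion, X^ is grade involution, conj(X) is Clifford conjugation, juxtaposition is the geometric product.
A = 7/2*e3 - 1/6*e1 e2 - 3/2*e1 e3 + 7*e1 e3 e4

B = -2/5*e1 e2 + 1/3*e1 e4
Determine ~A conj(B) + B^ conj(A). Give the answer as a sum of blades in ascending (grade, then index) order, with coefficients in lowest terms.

first term: -1/15 + 7/3*e3 - 3/5*e2 e3 - 1/18*e2 e4 - 1/2*e3 e4 + 7/5*e1 e2 e3 + 7/6*e1 e3 e4 + 14/5*e2 e3 e4
second term: 1/15 + 7/3*e3 - 3/5*e2 e3 - 1/18*e2 e4 - 1/2*e3 e4 + 7/5*e1 e2 e3 + 7/6*e1 e3 e4 - 14/5*e2 e3 e4
Answer: 14/3*e3 - 6/5*e2 e3 - 1/9*e2 e4 - e3 e4 + 14/5*e1 e2 e3 + 7/3*e1 e3 e4


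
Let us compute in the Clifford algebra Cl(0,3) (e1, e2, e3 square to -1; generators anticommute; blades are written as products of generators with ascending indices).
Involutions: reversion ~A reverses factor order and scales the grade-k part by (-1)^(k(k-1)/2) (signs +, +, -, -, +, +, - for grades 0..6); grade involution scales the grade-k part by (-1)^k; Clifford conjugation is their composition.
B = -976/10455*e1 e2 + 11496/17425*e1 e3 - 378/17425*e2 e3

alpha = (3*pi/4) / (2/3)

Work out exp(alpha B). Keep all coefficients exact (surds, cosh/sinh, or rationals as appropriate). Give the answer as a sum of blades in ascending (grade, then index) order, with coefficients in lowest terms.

B^2 term by term: the squares give (-976/10455)^2*(e1 e2)^2 + (11496/17425)^2*(e1 e3)^2 + (-378/17425)^2*(e2 e3)^2 = 952576/109307025*(-1) + 132158016/303630625*(-1) + 142884/303630625*(-1) = -4/9 (each basis 2-blade squares to minus the product of its generators' squares); cross terms between blades sharing an index anticommute and cancel. So B^2 = -4/9.
B^2 = -4/9 — B^2 < 0, so the exponential closes trigonometrically: l = 2/3, alpha*l = 3*pi/4, so exp(alpha B) = cos(3*pi/4) + (sin(3*pi/4)/(2/3))*B = -sqrt(2)/2 + (3*sqrt(2)/4)*B.
Answer: -sqrt(2)/2 - 244*sqrt(2)/3485*e1 e2 + 8622*sqrt(2)/17425*e1 e3 - 567*sqrt(2)/34850*e2 e3


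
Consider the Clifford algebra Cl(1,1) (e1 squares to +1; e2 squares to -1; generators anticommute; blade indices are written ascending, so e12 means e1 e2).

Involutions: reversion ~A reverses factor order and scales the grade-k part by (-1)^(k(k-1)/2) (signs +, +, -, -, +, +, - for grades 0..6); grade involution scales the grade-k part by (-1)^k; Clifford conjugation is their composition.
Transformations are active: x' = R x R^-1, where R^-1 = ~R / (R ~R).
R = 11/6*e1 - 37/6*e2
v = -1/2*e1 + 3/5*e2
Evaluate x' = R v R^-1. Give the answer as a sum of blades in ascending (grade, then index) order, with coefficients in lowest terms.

~R = 11/6*e1 - 37/6*e2, and R ~R = -104/3, so R^-1 = ~R / (-104/3).
R v = 167/60 - 119/60*e12
Answer: 1283/6240*e1 + 487/1248*e2


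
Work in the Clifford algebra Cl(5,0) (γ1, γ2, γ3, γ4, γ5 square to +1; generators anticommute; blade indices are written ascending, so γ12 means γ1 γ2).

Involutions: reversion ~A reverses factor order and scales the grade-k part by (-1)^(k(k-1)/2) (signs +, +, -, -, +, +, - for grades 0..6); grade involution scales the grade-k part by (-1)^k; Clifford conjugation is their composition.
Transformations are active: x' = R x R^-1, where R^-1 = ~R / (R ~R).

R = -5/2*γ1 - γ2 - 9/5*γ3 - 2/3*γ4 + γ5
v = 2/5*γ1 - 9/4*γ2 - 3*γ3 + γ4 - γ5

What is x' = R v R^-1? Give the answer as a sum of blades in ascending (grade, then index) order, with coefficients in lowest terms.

~R = -5/2*γ1 - γ2 - 9/5*γ3 - 2/3*γ4 + γ5, and R ~R = 10741/900, so R^-1 = ~R / (10741/900).
R v = 299/60 + 241/40*γ12 + 411/50*γ13 - 67/30*γ14 + 21/10*γ15 - 21/20*γ23 - 5/2*γ24 + 13/4*γ25 - 19/5*γ34 + 24/5*γ35 - 1/3*γ45
Answer: -5809/2335*γ1 + 2643/1868*γ2 + 699/467*γ3 - 727/467*γ4 + 857/467*γ5


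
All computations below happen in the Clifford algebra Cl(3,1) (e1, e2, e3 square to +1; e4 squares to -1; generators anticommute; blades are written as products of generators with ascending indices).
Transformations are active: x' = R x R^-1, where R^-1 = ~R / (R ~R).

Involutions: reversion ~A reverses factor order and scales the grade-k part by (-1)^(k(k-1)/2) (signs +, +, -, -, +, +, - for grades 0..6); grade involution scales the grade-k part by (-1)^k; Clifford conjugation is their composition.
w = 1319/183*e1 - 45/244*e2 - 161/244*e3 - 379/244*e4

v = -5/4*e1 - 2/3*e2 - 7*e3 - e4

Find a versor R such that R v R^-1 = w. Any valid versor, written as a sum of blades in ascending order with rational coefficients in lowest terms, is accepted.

Reasoning: v^2 = w^2 = 7201/144 since conjugation preserves the quadratic form; R = v + w = 4361/732*e1 - 623/732*e2 - 1869/244*e3 - 623/244*e4 is then valid when invertible, keeping its own part and reversing (v - w)/2.
Answer: 4361/732*e1 - 623/732*e2 - 1869/244*e3 - 623/244*e4


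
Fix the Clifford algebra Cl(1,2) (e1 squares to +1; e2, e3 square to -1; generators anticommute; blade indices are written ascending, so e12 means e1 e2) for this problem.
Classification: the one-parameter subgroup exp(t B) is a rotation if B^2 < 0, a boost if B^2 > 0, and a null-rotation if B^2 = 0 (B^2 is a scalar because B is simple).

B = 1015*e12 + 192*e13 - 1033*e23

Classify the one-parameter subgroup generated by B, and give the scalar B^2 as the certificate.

B^2 term by term: the squares give (1015)^2*(e12)^2 + (192)^2*(e13)^2 + (-1033)^2*(e23)^2 = 1030225*(+1) + 36864*(+1) + 1067089*(-1) = 0 (each basis 2-blade squares to minus the product of its generators' squares); cross terms between blades sharing an index anticommute and cancel. So B^2 = 0.
Answer: null-rotation, certificate B^2 = 0. Because 0 is invariant under every versor sandwich, the classification follows from its sign alone.


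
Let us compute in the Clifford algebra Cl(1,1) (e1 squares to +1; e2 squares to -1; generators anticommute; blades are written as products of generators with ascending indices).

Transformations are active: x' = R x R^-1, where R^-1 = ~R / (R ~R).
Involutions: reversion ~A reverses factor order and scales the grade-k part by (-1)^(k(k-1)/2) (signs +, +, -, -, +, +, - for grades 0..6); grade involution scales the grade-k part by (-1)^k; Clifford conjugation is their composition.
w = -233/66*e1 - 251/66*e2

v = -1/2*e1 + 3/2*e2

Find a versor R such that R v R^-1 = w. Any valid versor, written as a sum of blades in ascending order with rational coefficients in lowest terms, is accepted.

Since q(v) = q(w) = -2, the sum R = v + w = -133/33*e1 - 76/33*e2 does the job whenever invertible.
Answer: -133/33*e1 - 76/33*e2


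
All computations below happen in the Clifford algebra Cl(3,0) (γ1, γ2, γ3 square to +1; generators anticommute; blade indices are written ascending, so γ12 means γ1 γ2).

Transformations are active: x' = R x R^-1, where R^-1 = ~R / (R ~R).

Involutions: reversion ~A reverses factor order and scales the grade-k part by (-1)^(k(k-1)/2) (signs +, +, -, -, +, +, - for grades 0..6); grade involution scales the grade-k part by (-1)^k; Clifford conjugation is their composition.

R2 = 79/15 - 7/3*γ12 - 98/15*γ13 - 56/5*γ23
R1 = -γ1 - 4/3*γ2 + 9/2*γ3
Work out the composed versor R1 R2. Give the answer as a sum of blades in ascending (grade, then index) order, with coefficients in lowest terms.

Distribute over the terms of R1 (each basis-blade product reordered to ascending indices, repeated generators contracted through their squares):
(-γ1) R2 = -79/15*γ1 + 7/3*γ2 + 98/15*γ3 + 56/5*γ123
(-4/3*γ2) R2 = -28/9*γ1 - 316/45*γ2 + 224/15*γ3 - 392/45*γ123
(9/2*γ3) R2 = 147/5*γ1 + 252/5*γ2 + 237/10*γ3 - 21/2*γ123
Summing the partial products and collecting blades:
Answer: 946/45*γ1 + 2057/45*γ2 + 271/6*γ3 - 721/90*γ123


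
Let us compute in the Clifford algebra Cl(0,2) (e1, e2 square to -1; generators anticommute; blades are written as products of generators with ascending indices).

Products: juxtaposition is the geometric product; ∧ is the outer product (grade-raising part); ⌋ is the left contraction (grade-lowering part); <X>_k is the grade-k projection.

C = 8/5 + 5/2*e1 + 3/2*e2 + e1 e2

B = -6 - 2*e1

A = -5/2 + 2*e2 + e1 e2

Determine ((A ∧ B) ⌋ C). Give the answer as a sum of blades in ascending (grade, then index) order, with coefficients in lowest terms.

step 1: 15 + 5*e1 - 12*e2 - 2*e1 e2
step 2: 63/2 + 51/2*e1 + 35/2*e2 + 15*e1 e2
Answer: 63/2 + 51/2*e1 + 35/2*e2 + 15*e1 e2


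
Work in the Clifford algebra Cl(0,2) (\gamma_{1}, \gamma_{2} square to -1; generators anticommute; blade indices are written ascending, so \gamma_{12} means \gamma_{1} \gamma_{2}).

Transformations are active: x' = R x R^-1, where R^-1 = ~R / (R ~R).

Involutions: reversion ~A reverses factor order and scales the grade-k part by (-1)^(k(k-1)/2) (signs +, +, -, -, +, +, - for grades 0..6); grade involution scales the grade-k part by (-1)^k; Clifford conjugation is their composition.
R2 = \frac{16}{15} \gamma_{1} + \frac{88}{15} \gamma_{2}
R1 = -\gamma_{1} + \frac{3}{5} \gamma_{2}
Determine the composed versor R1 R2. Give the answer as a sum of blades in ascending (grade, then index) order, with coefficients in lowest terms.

Distribute over the terms of R1 (each basis-blade product reordered to ascending indices, repeated generators contracted through their squares):
(-\gamma_{1}) R2 = \frac{16}{15} - \frac{88}{15} \gamma_{12}
(\frac{3}{5} \gamma_{2}) R2 = -\frac{88}{25} - \frac{16}{25} \gamma_{12}
Summing the partial products and collecting blades:
Answer: -\frac{184}{75} - \frac{488}{75} \gamma_{12}


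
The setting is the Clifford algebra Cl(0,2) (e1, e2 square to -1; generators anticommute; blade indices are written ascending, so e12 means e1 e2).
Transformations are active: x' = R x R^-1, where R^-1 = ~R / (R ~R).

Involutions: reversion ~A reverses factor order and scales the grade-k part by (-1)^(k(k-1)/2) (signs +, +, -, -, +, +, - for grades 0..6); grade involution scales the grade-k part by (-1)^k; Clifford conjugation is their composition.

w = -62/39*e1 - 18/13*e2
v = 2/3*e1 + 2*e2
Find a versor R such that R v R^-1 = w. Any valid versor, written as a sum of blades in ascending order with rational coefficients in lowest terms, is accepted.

The midline construction: v and w both square to -40/9, so reflecting in their sum -12/13*e1 + 8/13*e2 exchanges them.
Answer: -12/13*e1 + 8/13*e2


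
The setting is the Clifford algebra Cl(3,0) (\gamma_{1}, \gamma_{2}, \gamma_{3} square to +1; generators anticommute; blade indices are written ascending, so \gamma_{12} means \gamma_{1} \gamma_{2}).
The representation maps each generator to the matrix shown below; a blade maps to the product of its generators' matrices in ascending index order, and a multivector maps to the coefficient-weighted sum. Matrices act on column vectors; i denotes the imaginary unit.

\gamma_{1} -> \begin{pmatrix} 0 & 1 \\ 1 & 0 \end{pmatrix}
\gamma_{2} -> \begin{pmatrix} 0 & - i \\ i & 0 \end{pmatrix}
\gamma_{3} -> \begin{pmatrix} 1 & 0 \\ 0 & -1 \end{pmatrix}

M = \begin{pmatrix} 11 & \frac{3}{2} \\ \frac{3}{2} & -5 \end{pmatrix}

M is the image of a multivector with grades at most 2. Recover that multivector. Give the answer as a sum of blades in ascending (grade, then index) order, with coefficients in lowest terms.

Method: 1, rho(\gamma_{1}), rho(\gamma_{2}), rho(\gamma_{3}) form a trace-orthogonal basis of the 2x2 complex matrices (tr(X Y) = 2 if X = Y, else 0), so M = m0*1 + m1*rho(\gamma_{1}) + m2*rho(\gamma_{2}) + m3*rho(\gamma_{3}) with m0 = tr(M)/2 = 3, m1 = tr(M rho(\gamma_{1}))/2 = \frac{3}{2}, m2 = tr(M rho(\gamma_{2}))/2 = 0, m3 = tr(M rho(\gamma_{3}))/2 = 8.
Multiplying table entries, the bivector images are rho(\gamma_{12}) = i*rho(\gamma_{3}), rho(\gamma_{13}) = -i*rho(\gamma_{2}), rho(\gamma_{23}) = i*rho(\gamma_{1}); with real blade coefficients the real parts of m0..m3 are the coefficients of 1, \gamma_{1}, \gamma_{2}, \gamma_{3} and the imaginary parts give the bivectors (\gamma_{23}: Im m1, \gamma_{13}: -Im m2, \gamma_{12}: Im m3).
Answer: 3 + \frac{3}{2} \gamma_{1} + 8 \gamma_{3}


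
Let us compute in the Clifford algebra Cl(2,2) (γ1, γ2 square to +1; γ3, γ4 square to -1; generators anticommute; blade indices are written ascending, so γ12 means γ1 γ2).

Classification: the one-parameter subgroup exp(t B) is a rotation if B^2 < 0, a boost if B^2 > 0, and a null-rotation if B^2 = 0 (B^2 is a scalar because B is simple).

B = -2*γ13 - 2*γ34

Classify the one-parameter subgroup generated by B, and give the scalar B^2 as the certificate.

B^2 term by term: the squares give (-2)^2*(γ13)^2 + (-2)^2*(γ34)^2 = 4*(+1) + 4*(-1) = 0 (each basis 2-blade squares to minus the product of its generators' squares); cross terms between blades sharing an index anticommute and cancel. So B^2 = 0.
Answer: null-rotation, certificate B^2 = 0. B^2 = 0 is basis-independent, so its sign is the whole story.


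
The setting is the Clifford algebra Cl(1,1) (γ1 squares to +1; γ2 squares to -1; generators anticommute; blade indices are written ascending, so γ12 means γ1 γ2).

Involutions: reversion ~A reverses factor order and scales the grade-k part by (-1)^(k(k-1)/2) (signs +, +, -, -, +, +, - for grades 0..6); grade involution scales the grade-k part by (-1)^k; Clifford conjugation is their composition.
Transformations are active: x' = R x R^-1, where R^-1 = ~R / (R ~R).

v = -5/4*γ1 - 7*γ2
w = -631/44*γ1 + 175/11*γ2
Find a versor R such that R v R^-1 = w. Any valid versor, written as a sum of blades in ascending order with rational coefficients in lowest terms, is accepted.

Key observation: q(v) = q(w) = -759/16 (sandwiches preserve the norm), so R = v + w = -343/22*γ1 + 98/11*γ2 works whenever it is invertible — the component of v along it is kept and (v - w)/2 reverses, sending v to w.
Answer: -343/22*γ1 + 98/11*γ2


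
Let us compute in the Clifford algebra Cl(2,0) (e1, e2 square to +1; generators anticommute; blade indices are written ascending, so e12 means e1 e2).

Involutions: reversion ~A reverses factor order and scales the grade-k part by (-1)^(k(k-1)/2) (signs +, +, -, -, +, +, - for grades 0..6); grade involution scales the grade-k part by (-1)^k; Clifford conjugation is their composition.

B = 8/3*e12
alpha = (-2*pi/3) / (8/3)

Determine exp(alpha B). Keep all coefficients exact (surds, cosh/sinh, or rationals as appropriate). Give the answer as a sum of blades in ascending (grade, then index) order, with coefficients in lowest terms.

B^2 = (8/3)^2*(e12)^2 = 64/9*(-1) = -64/9 (a basis 2-blade squares to minus the product of its generators' squares).
B^2 = -64/9 — since the square is negative, the closed form is circular: l = 8/3, alpha*l = -2*pi/3, so exp(alpha B) = cos(-2*pi/3) + (sin(-2*pi/3)/(8/3))*B = -1/2 + (-3*sqrt(3)/16)*B.
Answer: -1/2 - sqrt(3)/2*e12


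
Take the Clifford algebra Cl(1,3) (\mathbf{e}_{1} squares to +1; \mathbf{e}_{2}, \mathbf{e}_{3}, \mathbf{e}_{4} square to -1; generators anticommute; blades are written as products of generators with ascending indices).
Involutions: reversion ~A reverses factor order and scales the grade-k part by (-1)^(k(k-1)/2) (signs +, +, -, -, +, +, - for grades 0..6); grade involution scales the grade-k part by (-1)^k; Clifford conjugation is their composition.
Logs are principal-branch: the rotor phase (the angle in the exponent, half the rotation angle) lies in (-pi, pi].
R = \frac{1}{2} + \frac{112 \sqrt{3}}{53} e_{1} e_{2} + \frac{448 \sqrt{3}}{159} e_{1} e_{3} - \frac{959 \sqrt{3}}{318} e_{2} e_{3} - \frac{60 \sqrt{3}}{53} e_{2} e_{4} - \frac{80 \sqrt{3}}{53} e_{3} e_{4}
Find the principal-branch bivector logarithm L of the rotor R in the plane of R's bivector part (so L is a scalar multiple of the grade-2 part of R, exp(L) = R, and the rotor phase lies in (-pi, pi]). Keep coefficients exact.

The scalar part of R is \frac{1}{2}, and that scalar determines the rotor phase on the principal branch; recovering the unit plane as bivector-part over sine of the phase gives L = phase * plane.
Concretely: cos(phase) = \frac{1}{2} gives phase = ±\frac{\pi}{3}, and since phase/sin(phase) is even the sign is immaterial: L = (phase/sin(phase)) * <R>_2 = (\frac{2 \sqrt{3} \pi}{9}) * <R>_2.
Answer: \frac{224 \pi}{159} e_{1} e_{2} + \frac{896 \pi}{477} e_{1} e_{3} - \frac{959 \pi}{477} e_{2} e_{3} - \frac{40 \pi}{53} e_{2} e_{4} - \frac{160 \pi}{159} e_{3} e_{4}


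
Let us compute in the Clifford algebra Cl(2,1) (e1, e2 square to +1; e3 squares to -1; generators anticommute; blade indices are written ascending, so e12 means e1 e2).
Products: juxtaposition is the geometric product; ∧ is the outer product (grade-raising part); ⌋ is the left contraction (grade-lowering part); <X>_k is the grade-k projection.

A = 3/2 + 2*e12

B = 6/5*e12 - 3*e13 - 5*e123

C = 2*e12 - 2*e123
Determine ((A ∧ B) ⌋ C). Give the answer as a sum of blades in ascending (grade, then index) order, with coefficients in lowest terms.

step 1: 9/5*e12 - 9/2*e13 - 15/2*e123
step 2: 57/5 - 9*e2 + 18/5*e3
Answer: 57/5 - 9*e2 + 18/5*e3


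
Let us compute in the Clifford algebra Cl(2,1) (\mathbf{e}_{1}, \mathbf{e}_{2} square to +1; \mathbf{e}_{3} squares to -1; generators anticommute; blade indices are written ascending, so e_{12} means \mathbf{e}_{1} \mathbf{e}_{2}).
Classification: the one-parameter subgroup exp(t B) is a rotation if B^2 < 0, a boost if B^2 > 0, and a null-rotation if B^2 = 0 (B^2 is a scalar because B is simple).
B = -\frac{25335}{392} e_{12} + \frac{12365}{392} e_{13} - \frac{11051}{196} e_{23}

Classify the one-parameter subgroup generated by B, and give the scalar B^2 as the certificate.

B^2 term by term: the squares give (-\frac{25335}{392})^2*(e_{12})^2 + (\frac{12365}{392})^2*(e_{13})^2 + (-\frac{11051}{196})^2*(e_{23})^2 = \frac{641862225}{153664}*(-1) + \frac{152893225}{153664}*(+1) + \frac{122124601}{38416}*(+1) = -\frac{49}{16} (each basis 2-blade squares to minus the product of its generators' squares); cross terms between blades sharing an index anticommute and cancel. So B^2 = -\frac{49}{16}.
Answer: rotation, certificate B^2 = -\frac{49}{16}. Check the certificate: B^2 = -\frac{49}{16}, and that sign is decisive whatever form B takes.
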